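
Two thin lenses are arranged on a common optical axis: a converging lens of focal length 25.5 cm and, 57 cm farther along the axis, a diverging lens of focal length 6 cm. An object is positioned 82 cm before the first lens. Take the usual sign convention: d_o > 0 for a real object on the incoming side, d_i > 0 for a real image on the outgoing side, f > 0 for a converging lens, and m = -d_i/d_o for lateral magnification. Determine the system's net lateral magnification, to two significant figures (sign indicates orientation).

-0.10

First lens: d_i1 = 1/(1/25.5 - 1/82) = 37.009 cm.
m_1 = -(37.009)/82 = -0.4513.
The intermediate image is 37.009 cm to the right of lens 1, so d_o2 = L - d_i1 = 57 - 37.009 = 19.991 cm.
Second lens: d_i2 = 1/(1/(-6) - 1/(19.991)) = -4.615 cm.
m_2 = -(-4.615)/(19.991) = 0.2308.
Overall magnification: m = m_1 m_2 = -0.1042.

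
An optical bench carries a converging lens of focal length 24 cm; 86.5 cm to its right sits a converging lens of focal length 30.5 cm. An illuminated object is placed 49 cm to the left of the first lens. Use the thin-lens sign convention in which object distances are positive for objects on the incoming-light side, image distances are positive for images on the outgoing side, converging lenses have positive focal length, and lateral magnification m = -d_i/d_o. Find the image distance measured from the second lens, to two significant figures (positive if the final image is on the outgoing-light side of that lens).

130 cm

First lens: d_i1 = 1/(1/24 - 1/49) = 47.040 cm.
That image sits 39.460 cm in front of the second lens, so d_o2 = 39.460 cm.
Second lens: d_i2 = 1/(1/30.5 - 1/(39.460)) = 134.323 cm.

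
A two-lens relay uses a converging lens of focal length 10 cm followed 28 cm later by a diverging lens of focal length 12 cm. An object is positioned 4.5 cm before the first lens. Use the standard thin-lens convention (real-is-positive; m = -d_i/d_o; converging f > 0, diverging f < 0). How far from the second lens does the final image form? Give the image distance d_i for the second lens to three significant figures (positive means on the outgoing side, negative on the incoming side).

Lens 1: 1/d_i1 = 1/f_1 - 1/d_o1 = 1/10 - 1/4.5 = -0.12222 cm^-1, so d_i1 = -8.182 cm.
The intermediate image is virtual, 8.182 cm to the left of lens 1, so d_o2 = L - d_i1 = 28 - (-8.182) = 36.182 cm.
Lens 2: 1/d_i2 = 1/f_2 - 1/d_o2 = 1/(-12) - 1/(36.182) = -0.11097 cm^-1, so d_i2 = -9.011 cm.

-9.01 cm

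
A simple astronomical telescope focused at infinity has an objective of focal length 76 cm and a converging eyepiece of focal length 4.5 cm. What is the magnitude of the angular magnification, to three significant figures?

|M| = f_obj/|f_eye| = 76/4.5 = 16.889.

16.9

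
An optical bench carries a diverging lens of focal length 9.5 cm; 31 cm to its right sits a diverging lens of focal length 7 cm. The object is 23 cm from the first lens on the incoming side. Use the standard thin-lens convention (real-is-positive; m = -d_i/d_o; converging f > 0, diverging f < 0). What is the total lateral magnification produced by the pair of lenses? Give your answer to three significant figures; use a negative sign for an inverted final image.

0.0458

Lens 1: 1/d_i1 = 1/f_1 - 1/d_o1 = 1/(-9.5) - 1/23 = -0.14874 cm^-1, so d_i1 = -6.723 cm.
m_1 = -(-6.723)/23 = 0.2923.
With d_i1 < 0 the first image is virtual and lies on the object side; the object distance for lens 2 is d_o2 = 31 - (-6.723) = 37.723 cm.
Lens 2: 1/d_i2 = 1/f_2 - 1/d_o2 = 1/(-7) - 1/(37.723) = -0.16937 cm^-1, so d_i2 = -5.904 cm.
m_2 = -(-5.904)/(37.723) = 0.1565.
Overall magnification: m = m_1 m_2 = 0.0458.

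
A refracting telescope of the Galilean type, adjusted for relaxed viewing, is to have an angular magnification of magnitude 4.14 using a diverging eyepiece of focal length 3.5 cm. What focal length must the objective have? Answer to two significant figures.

|M| = f_obj/|f_eye|, so f_obj = |M| x |f_eye| = 4.14 x 3.5 = 14.490 cm.

14 cm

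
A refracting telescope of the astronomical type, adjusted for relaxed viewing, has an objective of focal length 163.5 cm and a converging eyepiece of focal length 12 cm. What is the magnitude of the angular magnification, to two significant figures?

|M| = f_obj/|f_eye| = 163.5/12 = 13.625.

14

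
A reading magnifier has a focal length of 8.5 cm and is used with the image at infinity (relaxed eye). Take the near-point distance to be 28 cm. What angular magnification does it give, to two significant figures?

M = D/f = 28/8.5 = 3.294.

3.3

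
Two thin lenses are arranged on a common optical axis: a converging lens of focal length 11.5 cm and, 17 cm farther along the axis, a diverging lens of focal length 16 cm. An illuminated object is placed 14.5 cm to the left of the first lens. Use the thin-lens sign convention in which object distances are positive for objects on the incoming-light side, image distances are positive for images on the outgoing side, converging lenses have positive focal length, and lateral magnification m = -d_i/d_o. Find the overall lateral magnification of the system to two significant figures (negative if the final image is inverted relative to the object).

Applying the thin-lens equation to the first lens, 1/11.5 = 1/14.5 + 1/d_i1, which gives d_i1 = 55.583 cm.
Its lateral magnification is m_1 = -d_i1/d_o1 = -(55.583)/14.5 = -3.8333.
Since 55.583 cm > 17 cm, the first image lies past the second lens and serves as a virtual object: d_o2 = L - d_i1 = -38.583 cm.
Applying the thin-lens equation again with f_2 = -16 cm and d_o2 = -38.583 cm gives d_i2 = -27.336 cm.
m_2 = -(-27.336)/(-38.583) = -0.7085.
The system's lateral magnification is m_1 m_2 = (-3.8333)(-0.7085) = 2.7159.

2.7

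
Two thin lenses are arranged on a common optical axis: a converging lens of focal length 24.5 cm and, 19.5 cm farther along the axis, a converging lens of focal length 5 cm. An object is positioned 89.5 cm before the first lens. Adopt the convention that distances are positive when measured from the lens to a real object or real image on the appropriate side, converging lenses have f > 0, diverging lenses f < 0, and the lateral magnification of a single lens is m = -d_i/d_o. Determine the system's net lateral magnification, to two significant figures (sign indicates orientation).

-0.098

Lens 1: 1/d_i1 = 1/f_1 - 1/d_o1 = 1/24.5 - 1/89.5 = 0.02964 cm^-1, so d_i1 = 33.735 cm.
m_1 = -(33.735)/89.5 = -0.3769.
This image would form 33.735 cm past lens 1, i.e. 14.235 cm beyond lens 2, so it is a virtual object for lens 2: d_o2 = 19.5 - 33.735 = -14.235 cm.
Lens 2: 1/d_i2 = 1/f_2 - 1/d_o2 = 1/5 - 1/(-14.235) = 0.27025 cm^-1, so d_i2 = 3.700 cm.
m_2 = -(3.700)/(-14.235) = 0.2599.
Overall magnification: m = m_1 m_2 = -0.0980.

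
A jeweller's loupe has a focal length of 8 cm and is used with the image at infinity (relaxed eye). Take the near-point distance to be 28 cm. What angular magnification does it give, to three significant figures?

M = D/f = 28/8 = 3.500.

3.50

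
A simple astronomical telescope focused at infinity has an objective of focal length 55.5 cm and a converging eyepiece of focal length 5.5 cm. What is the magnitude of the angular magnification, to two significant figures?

|M| = f_obj/|f_eye| = 55.5/5.5 = 10.091.

10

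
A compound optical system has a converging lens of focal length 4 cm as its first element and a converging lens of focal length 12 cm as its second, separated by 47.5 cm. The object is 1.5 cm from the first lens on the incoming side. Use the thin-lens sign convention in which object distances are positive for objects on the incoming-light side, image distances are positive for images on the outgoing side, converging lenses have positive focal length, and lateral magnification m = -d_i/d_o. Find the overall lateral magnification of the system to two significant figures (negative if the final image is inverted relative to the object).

Lens 1: 1/d_i1 = 1/f_1 - 1/d_o1 = 1/4 - 1/1.5 = -0.41667 cm^-1, so d_i1 = -2.400 cm.
m_1 = -(-2.400)/1.5 = 1.6000.
With d_i1 < 0 the first image is virtual and lies on the object side; the object distance for lens 2 is d_o2 = 47.5 - (-2.400) = 49.900 cm.
Lens 2: 1/d_i2 = 1/f_2 - 1/d_o2 = 1/12 - 1/(49.900) = 0.06329 cm^-1, so d_i2 = 15.799 cm.
m_2 = -(15.799)/(49.900) = -0.3166.
Overall magnification: m = m_1 m_2 = -0.5066.

-0.51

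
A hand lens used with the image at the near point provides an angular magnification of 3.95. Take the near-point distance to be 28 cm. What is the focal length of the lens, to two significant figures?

9.5 cm

For the image at the near point, M = 1 + D/f.
f = D/(M - 1) = 28/(3.95 - 1) = 9.492 cm.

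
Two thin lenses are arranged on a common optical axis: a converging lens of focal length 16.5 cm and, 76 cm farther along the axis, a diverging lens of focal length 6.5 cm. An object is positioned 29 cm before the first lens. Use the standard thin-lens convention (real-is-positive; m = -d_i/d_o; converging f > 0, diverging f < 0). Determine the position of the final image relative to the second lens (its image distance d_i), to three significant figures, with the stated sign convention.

-5.54 cm

Lens 1: 1/d_i1 = 1/f_1 - 1/d_o1 = 1/16.5 - 1/29 = 0.02612 cm^-1, so d_i1 = 38.280 cm.
That image sits 37.720 cm in front of the second lens, so d_o2 = 37.720 cm.
Lens 2: 1/d_i2 = 1/f_2 - 1/d_o2 = 1/(-6.5) - 1/(37.720) = -0.18036 cm^-1, so d_i2 = -5.545 cm.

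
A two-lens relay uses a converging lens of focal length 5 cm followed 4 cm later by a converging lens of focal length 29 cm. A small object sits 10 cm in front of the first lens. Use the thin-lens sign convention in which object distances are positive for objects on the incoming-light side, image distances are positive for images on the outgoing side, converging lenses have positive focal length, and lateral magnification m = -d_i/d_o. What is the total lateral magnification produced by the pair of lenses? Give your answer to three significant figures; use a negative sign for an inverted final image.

-0.829

Applying the thin-lens equation to the first lens, 1/5 = 1/10 + 1/d_i1, which gives d_i1 = 10.000 cm.
Its lateral magnification is m_1 = -d_i1/d_o1 = -(10.000)/10 = -1.0000.
This image would form 10.000 cm past lens 1, i.e. 6.000 cm beyond lens 2, so it is a virtual object for lens 2: d_o2 = 4 - 10.000 = -6.000 cm.
Applying the thin-lens equation again with f_2 = 29 cm and d_o2 = -6.000 cm gives d_i2 = 4.971 cm.
m_2 = -(4.971)/(-6.000) = 0.8286.
Total m = m_1 x m_2 = (-1.0000)(0.8286) = -0.8286.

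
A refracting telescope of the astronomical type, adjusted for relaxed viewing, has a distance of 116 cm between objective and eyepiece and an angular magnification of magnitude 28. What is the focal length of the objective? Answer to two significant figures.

110 cm

In normal adjustment the tube length equals f_obj + f_eye and |M| = f_obj/f_eye.
So f_obj = 28 f_eye and 28 f_eye + f_eye = 116 cm, giving f_eye = 116/29 = 4.000 cm and f_obj = 112.000 cm.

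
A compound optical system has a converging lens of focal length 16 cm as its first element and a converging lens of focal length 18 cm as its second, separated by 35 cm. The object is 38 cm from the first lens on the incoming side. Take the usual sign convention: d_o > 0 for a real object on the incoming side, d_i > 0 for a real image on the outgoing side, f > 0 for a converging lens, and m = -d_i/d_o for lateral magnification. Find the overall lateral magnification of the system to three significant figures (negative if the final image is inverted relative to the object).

Applying the thin-lens equation to the first lens, 1/16 = 1/38 + 1/d_i1, which gives d_i1 = 27.636 cm.
Its lateral magnification is m_1 = -d_i1/d_o1 = -(27.636)/38 = -0.7273.
That image sits 7.364 cm in front of the second lens, so d_o2 = 7.364 cm.
Applying the thin-lens equation again with f_2 = 18 cm and d_o2 = 7.364 cm gives d_i2 = -12.462 cm.
m_2 = -(-12.462)/(7.364) = 1.6923.
Total m = m_1 x m_2 = (-0.7273)(1.6923) = -1.2308.

-1.23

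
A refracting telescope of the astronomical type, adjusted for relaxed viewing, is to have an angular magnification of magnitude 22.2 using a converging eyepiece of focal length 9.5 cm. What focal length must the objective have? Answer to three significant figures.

211 cm

|M| = f_obj/|f_eye|, so f_obj = |M| x |f_eye| = 22.2 x 9.5 = 210.900 cm.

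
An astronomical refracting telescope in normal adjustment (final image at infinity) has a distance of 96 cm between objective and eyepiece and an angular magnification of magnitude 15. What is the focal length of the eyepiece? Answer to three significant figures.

In normal adjustment the tube length equals f_obj + f_eye and |M| = f_obj/f_eye.
So f_obj = 15 f_eye and 15 f_eye + f_eye = 96 cm, giving f_eye = 96/16 = 6.000 cm and f_obj = 90.000 cm.

6.00 cm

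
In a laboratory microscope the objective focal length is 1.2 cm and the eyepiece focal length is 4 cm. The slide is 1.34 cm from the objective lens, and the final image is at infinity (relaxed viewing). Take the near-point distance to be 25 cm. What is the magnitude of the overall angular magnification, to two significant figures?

Objective: 1/d_i = 1/f_obj - 1/d_o = 1/1.2 - 1/1.34 = 0.08706 cm^-1, so d_i = 11.486 cm.
m_obj = -d_i/d_o = -11.486/1.34 = -8.571.
Eyepiece angular magnification (image at infinity): M_eye = D/f_e = 25/4 = 6.250.
Overall M = m_obj x M_eye = (-8.571)(6.250) = -53.57.
|M| = 53.57.

54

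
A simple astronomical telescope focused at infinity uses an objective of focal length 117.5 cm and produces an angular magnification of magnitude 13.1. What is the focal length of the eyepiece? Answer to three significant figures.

|M| = f_obj/f_eye, so f_eye = f_obj/|M| = 117.5/13.1 = 8.969 cm.

8.97 cm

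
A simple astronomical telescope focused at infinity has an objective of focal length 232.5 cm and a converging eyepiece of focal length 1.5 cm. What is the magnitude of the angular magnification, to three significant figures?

155

|M| = f_obj/|f_eye| = 232.5/1.5 = 155.000.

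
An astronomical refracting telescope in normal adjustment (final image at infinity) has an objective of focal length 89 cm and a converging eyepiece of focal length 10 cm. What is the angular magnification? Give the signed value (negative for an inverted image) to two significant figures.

M = -f_obj/f_eye = -89/(10) = -8.900.

-8.9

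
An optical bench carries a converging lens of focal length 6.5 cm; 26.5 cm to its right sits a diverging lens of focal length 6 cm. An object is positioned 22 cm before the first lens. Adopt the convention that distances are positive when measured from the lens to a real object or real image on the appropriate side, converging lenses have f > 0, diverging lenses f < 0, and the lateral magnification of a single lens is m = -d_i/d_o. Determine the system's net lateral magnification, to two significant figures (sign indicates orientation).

Applying the thin-lens equation to the first lens, 1/6.5 = 1/22 + 1/d_i1, which gives d_i1 = 9.226 cm.
Its lateral magnification is m_1 = -d_i1/d_o1 = -(9.226)/22 = -0.4194.
That image sits 17.274 cm in front of the second lens, so d_o2 = 17.274 cm.
Applying the thin-lens equation again with f_2 = -6 cm and d_o2 = 17.274 cm gives d_i2 = -4.453 cm.
m_2 = -(-4.453)/(17.274) = 0.2578.
Overall magnification: m = m_1 m_2 = -0.1081.

-0.11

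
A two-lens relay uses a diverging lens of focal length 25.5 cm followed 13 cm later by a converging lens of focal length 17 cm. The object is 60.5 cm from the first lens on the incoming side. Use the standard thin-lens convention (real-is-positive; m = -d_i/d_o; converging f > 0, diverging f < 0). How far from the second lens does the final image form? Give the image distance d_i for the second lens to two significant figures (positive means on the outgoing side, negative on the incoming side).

First lens: d_i1 = 1/(1/(-25.5) - 1/60.5) = -17.939 cm.
The intermediate image is virtual, 17.939 cm to the left of lens 1, so d_o2 = L - d_i1 = 13 - (-17.939) = 30.939 cm.
Second lens: d_i2 = 1/(1/17 - 1/(30.939)) = 37.733 cm.

38 cm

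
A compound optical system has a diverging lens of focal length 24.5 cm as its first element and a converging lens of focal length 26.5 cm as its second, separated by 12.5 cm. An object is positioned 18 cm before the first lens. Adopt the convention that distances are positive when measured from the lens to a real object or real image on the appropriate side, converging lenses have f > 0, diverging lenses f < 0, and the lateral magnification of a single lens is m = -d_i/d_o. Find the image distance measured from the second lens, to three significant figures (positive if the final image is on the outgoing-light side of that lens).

First lens: d_i1 = 1/(1/(-24.5) - 1/18) = -10.376 cm.
With d_i1 < 0 the first image is virtual and lies on the object side; the object distance for lens 2 is d_o2 = 12.5 - (-10.376) = 22.876 cm.
Second lens: d_i2 = 1/(1/26.5 - 1/(22.876)) = -167.303 cm.

-167 cm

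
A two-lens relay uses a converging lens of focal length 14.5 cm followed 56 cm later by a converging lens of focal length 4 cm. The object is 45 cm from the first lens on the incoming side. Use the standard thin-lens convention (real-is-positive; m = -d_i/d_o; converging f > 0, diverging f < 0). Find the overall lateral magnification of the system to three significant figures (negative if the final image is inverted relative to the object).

Lens 1: 1/d_i1 = 1/f_1 - 1/d_o1 = 1/14.5 - 1/45 = 0.04674 cm^-1, so d_i1 = 21.393 cm.
m_1 = -(21.393)/45 = -0.4754.
That image sits 34.607 cm in front of the second lens, so d_o2 = 34.607 cm.
Lens 2: 1/d_i2 = 1/f_2 - 1/d_o2 = 1/4 - 1/(34.607) = 0.22110 cm^-1, so d_i2 = 4.523 cm.
m_2 = -(4.523)/(34.607) = -0.1307.
The system's lateral magnification is m_1 m_2 = (-0.4754)(-0.1307) = 0.0621.

0.0621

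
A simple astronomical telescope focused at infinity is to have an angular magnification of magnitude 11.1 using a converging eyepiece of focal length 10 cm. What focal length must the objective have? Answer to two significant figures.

|M| = f_obj/|f_eye|, so f_obj = |M| x |f_eye| = 11.1 x 10 = 111.000 cm.

110 cm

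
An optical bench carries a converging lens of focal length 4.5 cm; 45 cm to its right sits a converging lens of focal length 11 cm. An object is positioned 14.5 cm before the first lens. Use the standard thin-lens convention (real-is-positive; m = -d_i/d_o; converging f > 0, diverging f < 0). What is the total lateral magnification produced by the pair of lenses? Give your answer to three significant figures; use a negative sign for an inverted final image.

0.180

Lens 1: 1/d_i1 = 1/f_1 - 1/d_o1 = 1/4.5 - 1/14.5 = 0.15326 cm^-1, so d_i1 = 6.525 cm.
m_1 = -(6.525)/14.5 = -0.4500.
Object distance for lens 2: d_o2 = 45 - 6.525 = 38.475 cm.
Lens 2: 1/d_i2 = 1/f_2 - 1/d_o2 = 1/11 - 1/(38.475) = 0.06492 cm^-1, so d_i2 = 15.404 cm.
m_2 = -(15.404)/(38.475) = -0.4004.
The system's lateral magnification is m_1 m_2 = (-0.4500)(-0.4004) = 0.1802.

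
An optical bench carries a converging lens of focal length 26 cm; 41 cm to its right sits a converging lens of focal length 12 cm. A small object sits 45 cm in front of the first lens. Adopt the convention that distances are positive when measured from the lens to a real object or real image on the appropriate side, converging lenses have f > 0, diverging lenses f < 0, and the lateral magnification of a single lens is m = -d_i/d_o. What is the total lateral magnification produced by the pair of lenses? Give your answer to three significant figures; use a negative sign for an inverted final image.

-0.504

Lens 1: 1/d_i1 = 1/f_1 - 1/d_o1 = 1/26 - 1/45 = 0.01624 cm^-1, so d_i1 = 61.579 cm.
m_1 = -(61.579)/45 = -1.3684.
Since 61.579 cm > 41 cm, the first image lies past the second lens and serves as a virtual object: d_o2 = L - d_i1 = -20.579 cm.
Lens 2: 1/d_i2 = 1/f_2 - 1/d_o2 = 1/12 - 1/(-20.579) = 0.13193 cm^-1, so d_i2 = 7.580 cm.
m_2 = -(7.580)/(-20.579) = 0.3683.
Total m = m_1 x m_2 = (-1.3684)(0.3683) = -0.5040.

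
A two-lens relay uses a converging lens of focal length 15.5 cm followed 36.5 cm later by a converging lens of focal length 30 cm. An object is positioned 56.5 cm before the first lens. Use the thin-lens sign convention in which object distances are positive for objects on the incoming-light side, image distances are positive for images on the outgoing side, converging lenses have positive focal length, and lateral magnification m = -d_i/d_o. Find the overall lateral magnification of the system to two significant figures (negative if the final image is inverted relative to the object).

First lens: d_i1 = 1/(1/15.5 - 1/56.5) = 21.360 cm.
m_1 = -(21.360)/56.5 = -0.3780.
The intermediate image is 21.360 cm to the right of lens 1, so d_o2 = L - d_i1 = 36.5 - 21.360 = 15.140 cm.
Second lens: d_i2 = 1/(1/30 - 1/(15.140)) = -30.566 cm.
m_2 = -(-30.566)/(15.140) = 2.0189.
Total m = m_1 x m_2 = (-0.3780)(2.0189) = -0.7632.

-0.76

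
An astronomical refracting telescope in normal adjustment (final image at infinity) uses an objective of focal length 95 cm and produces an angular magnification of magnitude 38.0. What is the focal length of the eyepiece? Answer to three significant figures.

2.50 cm

|M| = f_obj/f_eye, so f_eye = f_obj/|M| = 95/38.0 = 2.500 cm.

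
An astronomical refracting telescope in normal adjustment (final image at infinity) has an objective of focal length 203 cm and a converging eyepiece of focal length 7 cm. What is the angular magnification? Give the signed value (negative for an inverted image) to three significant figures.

M = -f_obj/f_eye = -203/(7) = -29.000.

-29.0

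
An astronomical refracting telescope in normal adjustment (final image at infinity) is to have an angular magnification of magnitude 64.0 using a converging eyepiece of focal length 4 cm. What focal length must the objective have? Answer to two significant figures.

260 cm

|M| = f_obj/|f_eye|, so f_obj = |M| x |f_eye| = 64.0 x 4 = 256.000 cm.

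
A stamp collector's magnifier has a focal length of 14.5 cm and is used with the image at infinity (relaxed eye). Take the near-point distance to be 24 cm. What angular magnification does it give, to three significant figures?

1.66

M = D/f = 24/14.5 = 1.655.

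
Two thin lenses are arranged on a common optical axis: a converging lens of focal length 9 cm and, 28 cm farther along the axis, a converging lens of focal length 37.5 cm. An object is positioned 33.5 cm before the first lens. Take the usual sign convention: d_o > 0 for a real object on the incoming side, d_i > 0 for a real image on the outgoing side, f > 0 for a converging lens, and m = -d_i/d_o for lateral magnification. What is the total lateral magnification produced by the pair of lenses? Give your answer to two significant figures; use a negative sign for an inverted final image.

Lens 1: 1/d_i1 = 1/f_1 - 1/d_o1 = 1/9 - 1/33.5 = 0.08126 cm^-1, so d_i1 = 12.306 cm.
m_1 = -(12.306)/33.5 = -0.3673.
Object distance for lens 2: d_o2 = 28 - 12.306 = 15.694 cm.
Lens 2: 1/d_i2 = 1/f_2 - 1/d_o2 = 1/37.5 - 1/(15.694) = -0.03705 cm^-1, so d_i2 = -26.989 cm.
m_2 = -(-26.989)/(15.694) = 1.7197.
Overall magnification: m = m_1 m_2 = -0.6317.

-0.63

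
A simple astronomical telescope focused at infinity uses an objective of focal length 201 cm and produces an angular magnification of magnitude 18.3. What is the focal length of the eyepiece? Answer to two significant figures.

|M| = f_obj/f_eye, so f_eye = f_obj/|M| = 201/18.3 = 10.984 cm.

11 cm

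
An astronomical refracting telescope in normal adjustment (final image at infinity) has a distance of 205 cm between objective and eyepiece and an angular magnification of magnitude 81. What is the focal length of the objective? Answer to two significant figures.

200 cm

In normal adjustment the tube length equals f_obj + f_eye and |M| = f_obj/f_eye.
So f_obj = 81 f_eye and 81 f_eye + f_eye = 205 cm, giving f_eye = 205/82 = 2.500 cm and f_obj = 202.500 cm.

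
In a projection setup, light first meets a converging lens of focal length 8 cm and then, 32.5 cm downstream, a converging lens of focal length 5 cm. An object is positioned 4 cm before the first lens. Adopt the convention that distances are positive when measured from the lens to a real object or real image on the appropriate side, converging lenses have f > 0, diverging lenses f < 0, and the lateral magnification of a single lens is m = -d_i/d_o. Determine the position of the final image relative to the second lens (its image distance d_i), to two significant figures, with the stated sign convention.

5.7 cm

Applying the thin-lens equation to the first lens, 1/8 = 1/4 + 1/d_i1, which gives d_i1 = -8.000 cm.
With d_i1 < 0 the first image is virtual and lies on the object side; the object distance for lens 2 is d_o2 = 32.5 - (-8.000) = 40.500 cm.
Applying the thin-lens equation again with f_2 = 5 cm and d_o2 = 40.500 cm gives d_i2 = 5.704 cm.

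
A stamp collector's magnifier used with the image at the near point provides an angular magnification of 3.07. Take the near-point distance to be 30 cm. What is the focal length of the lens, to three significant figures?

14.5 cm

For the image at the near point, M = 1 + D/f.
f = D/(M - 1) = 30/(3.07 - 1) = 14.493 cm.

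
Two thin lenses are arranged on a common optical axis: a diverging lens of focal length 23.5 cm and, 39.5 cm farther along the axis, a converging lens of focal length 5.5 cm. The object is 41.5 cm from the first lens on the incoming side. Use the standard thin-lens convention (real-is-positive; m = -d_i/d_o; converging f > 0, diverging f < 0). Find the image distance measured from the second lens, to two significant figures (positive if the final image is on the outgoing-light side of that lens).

Applying the thin-lens equation to the first lens, 1/(-23.5) = 1/41.5 + 1/d_i1, which gives d_i1 = -15.004 cm.
The intermediate image is virtual, 15.004 cm to the left of lens 1, so d_o2 = L - d_i1 = 39.5 - (-15.004) = 54.504 cm.
Applying the thin-lens equation again with f_2 = 5.5 cm and d_o2 = 54.504 cm gives d_i2 = 6.117 cm.

6.1 cm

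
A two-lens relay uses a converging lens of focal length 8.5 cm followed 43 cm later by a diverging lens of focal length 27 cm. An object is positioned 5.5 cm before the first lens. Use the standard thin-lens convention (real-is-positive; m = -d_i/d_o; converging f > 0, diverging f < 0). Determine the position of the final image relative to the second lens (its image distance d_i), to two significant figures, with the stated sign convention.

Applying the thin-lens equation to the first lens, 1/8.5 = 1/5.5 + 1/d_i1, which gives d_i1 = -15.583 cm.
With d_i1 < 0 the first image is virtual and lies on the object side; the object distance for lens 2 is d_o2 = 43 - (-15.583) = 58.583 cm.
Applying the thin-lens equation again with f_2 = -27 cm and d_o2 = 58.583 cm gives d_i2 = -18.482 cm.

-18 cm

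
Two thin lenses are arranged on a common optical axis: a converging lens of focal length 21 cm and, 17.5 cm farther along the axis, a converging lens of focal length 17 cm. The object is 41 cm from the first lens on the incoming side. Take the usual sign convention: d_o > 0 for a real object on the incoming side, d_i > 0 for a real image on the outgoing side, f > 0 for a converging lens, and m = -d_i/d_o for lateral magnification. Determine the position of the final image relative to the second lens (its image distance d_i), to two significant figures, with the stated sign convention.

10 cm

Lens 1: 1/d_i1 = 1/f_1 - 1/d_o1 = 1/21 - 1/41 = 0.02323 cm^-1, so d_i1 = 43.050 cm.
Since 43.050 cm > 17.5 cm, the first image lies past the second lens and serves as a virtual object: d_o2 = L - d_i1 = -25.550 cm.
Lens 2: 1/d_i2 = 1/f_2 - 1/d_o2 = 1/17 - 1/(-25.550) = 0.09796 cm^-1, so d_i2 = 10.208 cm.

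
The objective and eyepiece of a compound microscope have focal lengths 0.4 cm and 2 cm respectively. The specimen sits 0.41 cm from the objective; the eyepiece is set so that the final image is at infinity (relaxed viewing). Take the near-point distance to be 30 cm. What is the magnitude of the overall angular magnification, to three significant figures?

Objective: 1/d_i = 1/f_obj - 1/d_o = 1/0.4 - 1/0.41 = 0.06098 cm^-1, so d_i = 16.400 cm.
m_obj = -d_i/d_o = -16.400/0.41 = -40.000.
Eyepiece angular magnification (image at infinity): M_eye = D/f_e = 30/2 = 15.000.
Overall M = m_obj x M_eye = (-40.000)(15.000) = -600.00.
|M| = 600.00.

600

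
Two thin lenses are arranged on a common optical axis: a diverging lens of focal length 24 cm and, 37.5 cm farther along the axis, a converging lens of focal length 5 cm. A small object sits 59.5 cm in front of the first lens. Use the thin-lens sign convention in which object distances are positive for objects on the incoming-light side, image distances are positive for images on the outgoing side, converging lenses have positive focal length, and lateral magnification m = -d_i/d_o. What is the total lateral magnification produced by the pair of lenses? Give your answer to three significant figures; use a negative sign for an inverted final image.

-0.0290

First lens: d_i1 = 1/(1/(-24) - 1/59.5) = -17.102 cm.
m_1 = -(-17.102)/59.5 = 0.2874.
With d_i1 < 0 the first image is virtual and lies on the object side; the object distance for lens 2 is d_o2 = 37.5 - (-17.102) = 54.602 cm.
Second lens: d_i2 = 1/(1/5 - 1/(54.602)) = 5.504 cm.
m_2 = -(5.504)/(54.602) = -0.1008.
Overall magnification: m = m_1 m_2 = -0.0290.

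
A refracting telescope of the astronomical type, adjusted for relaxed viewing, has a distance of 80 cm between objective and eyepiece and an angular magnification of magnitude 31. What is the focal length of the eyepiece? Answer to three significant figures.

In normal adjustment the tube length equals f_obj + f_eye and |M| = f_obj/f_eye.
So f_obj = 31 f_eye and 31 f_eye + f_eye = 80 cm, giving f_eye = 80/32 = 2.500 cm and f_obj = 77.500 cm.

2.50 cm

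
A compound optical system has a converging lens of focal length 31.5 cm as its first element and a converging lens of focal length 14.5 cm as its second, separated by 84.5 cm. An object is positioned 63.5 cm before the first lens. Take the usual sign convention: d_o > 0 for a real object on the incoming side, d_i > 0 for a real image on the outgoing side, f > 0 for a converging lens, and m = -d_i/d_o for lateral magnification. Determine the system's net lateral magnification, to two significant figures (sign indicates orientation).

Lens 1: 1/d_i1 = 1/f_1 - 1/d_o1 = 1/31.5 - 1/63.5 = 0.01600 cm^-1, so d_i1 = 62.508 cm.
m_1 = -(62.508)/63.5 = -0.9844.
Object distance for lens 2: d_o2 = 84.5 - 62.508 = 21.992 cm.
Lens 2: 1/d_i2 = 1/f_2 - 1/d_o2 = 1/14.5 - 1/(21.992) = 0.02349 cm^-1, so d_i2 = 42.563 cm.
m_2 = -(42.563)/(21.992) = -1.9353.
Overall magnification: m = m_1 m_2 = 1.9051.

1.9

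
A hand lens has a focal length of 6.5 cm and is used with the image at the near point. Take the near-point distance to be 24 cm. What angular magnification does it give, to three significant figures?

M = 1 + D/f = 1 + 24/6.5 = 4.692.

4.69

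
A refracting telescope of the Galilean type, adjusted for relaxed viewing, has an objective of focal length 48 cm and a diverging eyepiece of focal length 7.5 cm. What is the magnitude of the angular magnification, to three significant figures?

|M| = f_obj/|f_eye| = 48/7.5 = 6.400.

6.40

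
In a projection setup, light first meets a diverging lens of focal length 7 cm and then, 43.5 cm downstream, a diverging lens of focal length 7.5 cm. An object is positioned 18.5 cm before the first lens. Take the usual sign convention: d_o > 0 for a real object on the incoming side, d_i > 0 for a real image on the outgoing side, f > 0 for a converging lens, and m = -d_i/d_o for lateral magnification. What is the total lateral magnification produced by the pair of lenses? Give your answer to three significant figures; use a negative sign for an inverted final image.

0.0367

Lens 1: 1/d_i1 = 1/f_1 - 1/d_o1 = 1/(-7) - 1/18.5 = -0.19691 cm^-1, so d_i1 = -5.078 cm.
m_1 = -(-5.078)/18.5 = 0.2745.
With d_i1 < 0 the first image is virtual and lies on the object side; the object distance for lens 2 is d_o2 = 43.5 - (-5.078) = 48.578 cm.
Lens 2: 1/d_i2 = 1/f_2 - 1/d_o2 = 1/(-7.5) - 1/(48.578) = -0.15392 cm^-1, so d_i2 = -6.497 cm.
m_2 = -(-6.497)/(48.578) = 0.1337.
Total m = m_1 x m_2 = (0.2745)(0.1337) = 0.0367.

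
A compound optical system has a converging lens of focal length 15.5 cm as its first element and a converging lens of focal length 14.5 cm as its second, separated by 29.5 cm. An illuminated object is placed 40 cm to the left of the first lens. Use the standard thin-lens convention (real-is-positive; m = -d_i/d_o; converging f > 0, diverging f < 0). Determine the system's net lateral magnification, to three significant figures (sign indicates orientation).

-0.890

Lens 1: 1/d_i1 = 1/f_1 - 1/d_o1 = 1/15.5 - 1/40 = 0.03952 cm^-1, so d_i1 = 25.306 cm.
m_1 = -(25.306)/40 = -0.6327.
That image sits 4.194 cm in front of the second lens, so d_o2 = 4.194 cm.
Lens 2: 1/d_i2 = 1/f_2 - 1/d_o2 = 1/14.5 - 1/(4.194) = -0.16948 cm^-1, so d_i2 = -5.900 cm.
m_2 = -(-5.900)/(4.194) = 1.4069.
Overall magnification: m = m_1 m_2 = -0.8901.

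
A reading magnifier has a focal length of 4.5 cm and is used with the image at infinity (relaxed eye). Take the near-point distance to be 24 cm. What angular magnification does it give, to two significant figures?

5.3

M = D/f = 24/4.5 = 5.333.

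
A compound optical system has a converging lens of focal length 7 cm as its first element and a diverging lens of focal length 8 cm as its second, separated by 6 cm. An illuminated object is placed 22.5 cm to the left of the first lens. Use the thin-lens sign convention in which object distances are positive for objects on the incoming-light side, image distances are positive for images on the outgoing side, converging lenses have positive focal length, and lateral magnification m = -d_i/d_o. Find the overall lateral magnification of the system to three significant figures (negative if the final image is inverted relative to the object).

Lens 1: 1/d_i1 = 1/f_1 - 1/d_o1 = 1/7 - 1/22.5 = 0.09841 cm^-1, so d_i1 = 10.161 cm.
m_1 = -(10.161)/22.5 = -0.4516.
Since 10.161 cm > 6 cm, the first image lies past the second lens and serves as a virtual object: d_o2 = L - d_i1 = -4.161 cm.
Lens 2: 1/d_i2 = 1/f_2 - 1/d_o2 = 1/(-8) - 1/(-4.161) = 0.11531 cm^-1, so d_i2 = 8.672 cm.
m_2 = -(8.672)/(-4.161) = 2.0840.
Total m = m_1 x m_2 = (-0.4516)(2.0840) = -0.9412.

-0.941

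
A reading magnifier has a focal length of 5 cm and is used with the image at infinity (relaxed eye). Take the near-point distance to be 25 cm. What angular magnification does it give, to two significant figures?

5.0

M = D/f = 25/5 = 5.000.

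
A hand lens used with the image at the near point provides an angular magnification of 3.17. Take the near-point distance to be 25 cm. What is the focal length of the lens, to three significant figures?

11.5 cm

For the image at the near point, M = 1 + D/f.
f = D/(M - 1) = 25/(3.17 - 1) = 11.521 cm.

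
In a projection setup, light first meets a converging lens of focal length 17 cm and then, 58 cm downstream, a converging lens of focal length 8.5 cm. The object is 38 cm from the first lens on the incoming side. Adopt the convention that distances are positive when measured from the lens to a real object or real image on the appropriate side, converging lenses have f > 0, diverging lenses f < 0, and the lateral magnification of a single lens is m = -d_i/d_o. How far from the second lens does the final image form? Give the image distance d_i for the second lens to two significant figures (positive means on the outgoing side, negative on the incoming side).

12 cm

Lens 1: 1/d_i1 = 1/f_1 - 1/d_o1 = 1/17 - 1/38 = 0.03251 cm^-1, so d_i1 = 30.762 cm.
That image sits 27.238 cm in front of the second lens, so d_o2 = 27.238 cm.
Lens 2: 1/d_i2 = 1/f_2 - 1/d_o2 = 1/8.5 - 1/(27.238) = 0.08093 cm^-1, so d_i2 = 12.356 cm.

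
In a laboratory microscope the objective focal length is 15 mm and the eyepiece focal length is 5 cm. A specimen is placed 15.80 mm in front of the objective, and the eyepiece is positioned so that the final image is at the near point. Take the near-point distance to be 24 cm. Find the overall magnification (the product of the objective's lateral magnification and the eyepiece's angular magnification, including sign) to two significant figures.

Convert to cm: f_obj = 15 mm = 1.5 cm; d_o = 15.80 mm = 1.58 cm.
Objective: 1/d_i = 1/f_obj - 1/d_o = 1/1.5 - 1/1.58 = 0.03376 cm^-1, so d_i = 29.625 cm.
m_obj = -d_i/d_o = -29.625/1.58 = -18.750.
Eyepiece angular magnification (image at near point): M_eye = 1 + D/f_e = 1 + 24/5 = 5.800.
Overall M = m_obj x M_eye = (-18.750)(5.800) = -108.75.

-110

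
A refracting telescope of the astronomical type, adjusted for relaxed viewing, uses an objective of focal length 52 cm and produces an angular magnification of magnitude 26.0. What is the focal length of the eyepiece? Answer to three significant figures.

2.00 cm

|M| = f_obj/f_eye, so f_eye = f_obj/|M| = 52/26.0 = 2.000 cm.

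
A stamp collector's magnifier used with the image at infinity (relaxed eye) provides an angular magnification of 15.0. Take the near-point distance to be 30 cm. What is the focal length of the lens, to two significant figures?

For the image at infinity, M = D/f.
f = D/M = 30/15.0 = 2.000 cm.

2.0 cm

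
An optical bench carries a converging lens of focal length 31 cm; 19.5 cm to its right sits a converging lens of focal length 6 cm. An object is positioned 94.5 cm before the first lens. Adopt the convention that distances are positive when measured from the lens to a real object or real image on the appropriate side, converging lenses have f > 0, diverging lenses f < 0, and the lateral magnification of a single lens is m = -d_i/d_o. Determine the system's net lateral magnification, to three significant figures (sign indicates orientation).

Applying the thin-lens equation to the first lens, 1/31 = 1/94.5 + 1/d_i1, which gives d_i1 = 46.134 cm.
Its lateral magnification is m_1 = -d_i1/d_o1 = -(46.134)/94.5 = -0.4882.
Since 46.134 cm > 19.5 cm, the first image lies past the second lens and serves as a virtual object: d_o2 = L - d_i1 = -26.634 cm.
Applying the thin-lens equation again with f_2 = 6 cm and d_o2 = -26.634 cm gives d_i2 = 4.897 cm.
m_2 = -(4.897)/(-26.634) = 0.1839.
Total m = m_1 x m_2 = (-0.4882)(0.1839) = -0.0898.

-0.0898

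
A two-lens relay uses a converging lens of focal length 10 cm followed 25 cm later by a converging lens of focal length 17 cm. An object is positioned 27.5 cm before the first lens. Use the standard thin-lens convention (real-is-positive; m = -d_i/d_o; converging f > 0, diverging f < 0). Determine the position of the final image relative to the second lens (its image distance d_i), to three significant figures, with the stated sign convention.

Applying the thin-lens equation to the first lens, 1/10 = 1/27.5 + 1/d_i1, which gives d_i1 = 15.714 cm.
The intermediate image is 15.714 cm to the right of lens 1, so d_o2 = L - d_i1 = 25 - 15.714 = 9.286 cm.
Applying the thin-lens equation again with f_2 = 17 cm and d_o2 = 9.286 cm gives d_i2 = -20.463 cm.

-20.5 cm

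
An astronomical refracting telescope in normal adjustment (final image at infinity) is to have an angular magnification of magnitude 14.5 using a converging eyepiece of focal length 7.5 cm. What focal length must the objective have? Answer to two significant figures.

|M| = f_obj/|f_eye|, so f_obj = |M| x |f_eye| = 14.5 x 7.5 = 108.750 cm.

110 cm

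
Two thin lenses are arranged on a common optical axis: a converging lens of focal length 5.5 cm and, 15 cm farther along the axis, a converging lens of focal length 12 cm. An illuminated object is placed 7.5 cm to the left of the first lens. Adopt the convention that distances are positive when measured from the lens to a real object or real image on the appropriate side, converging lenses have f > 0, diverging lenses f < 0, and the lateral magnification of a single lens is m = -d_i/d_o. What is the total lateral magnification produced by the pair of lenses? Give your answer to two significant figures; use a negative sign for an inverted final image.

Lens 1: 1/d_i1 = 1/f_1 - 1/d_o1 = 1/5.5 - 1/7.5 = 0.04848 cm^-1, so d_i1 = 20.625 cm.
m_1 = -(20.625)/7.5 = -2.7500.
This image would form 20.625 cm past lens 1, i.e. 5.625 cm beyond lens 2, so it is a virtual object for lens 2: d_o2 = 15 - 20.625 = -5.625 cm.
Lens 2: 1/d_i2 = 1/f_2 - 1/d_o2 = 1/12 - 1/(-5.625) = 0.26111 cm^-1, so d_i2 = 3.830 cm.
m_2 = -(3.830)/(-5.625) = 0.6809.
The system's lateral magnification is m_1 m_2 = (-2.7500)(0.6809) = -1.8723.

-1.9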